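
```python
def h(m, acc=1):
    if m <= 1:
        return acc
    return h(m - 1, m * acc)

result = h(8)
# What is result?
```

Accumulator trace (n, acc): (8, 1) -> (7, 8) -> (6, 56) -> (5, 336) -> (4, 1680) -> (3, 6720) -> (2, 20160) -> (1, 40320) -> return 40320

Answer: 40320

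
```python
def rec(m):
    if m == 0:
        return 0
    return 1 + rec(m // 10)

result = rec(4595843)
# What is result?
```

Count of digits of 4595843: 7

Answer: 7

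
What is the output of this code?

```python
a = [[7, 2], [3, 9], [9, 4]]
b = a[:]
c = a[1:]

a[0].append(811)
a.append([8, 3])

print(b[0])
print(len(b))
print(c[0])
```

Key concept: slice with nested mutation.
Step by step:
`a = [[7, 2], [3, 9], [9, 4]]` → a = [[7, 2], [3, 9], [9, 4]]
`b = a[:]` → b = [[7, 2], [3, 9], [9, 4]]
`c = a[1:]` → c = [[3, 9], [9, 4]]
`a[0].append(811)` → a = [[7, 2, 811], [3, 9], [9, 4]]; b = [[7, 2, 811], [3, 9], [9, 4]]
`a.append([8, 3])` → a = [[7, 2, 811], [3, 9], [9, 4], [8, 3]]
`print(b[0])` → prints [7, 2, 811]
`print(len(b))` → prints 3
`print(c[0])` → prints [3, 9]

Answer:
[7, 2, 811]
3
[3, 9]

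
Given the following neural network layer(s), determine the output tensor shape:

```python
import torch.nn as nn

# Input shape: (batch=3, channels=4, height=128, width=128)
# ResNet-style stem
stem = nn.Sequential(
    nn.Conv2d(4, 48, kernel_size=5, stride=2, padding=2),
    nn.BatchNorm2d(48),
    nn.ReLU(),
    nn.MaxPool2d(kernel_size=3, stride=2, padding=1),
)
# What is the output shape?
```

Input: (3, 4, 128, 128) -> after Conv2d 5x5 stride=2: (3, 48, 64, 64) -> Output: (3, 48, 32, 32)

Answer: (3, 48, 32, 32)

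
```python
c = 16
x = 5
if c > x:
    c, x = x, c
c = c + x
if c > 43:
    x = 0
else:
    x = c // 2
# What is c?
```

Trace:
`c = 16` → c = 16
`x = 5` → x = 5
`if c > x: ...` → c > x is True → c = 5; x = 16
`c = c + x` → c = 21
`if c > 43: ...` → c > 43 is False, take else branch → x = 10
So c = 21

Answer: 21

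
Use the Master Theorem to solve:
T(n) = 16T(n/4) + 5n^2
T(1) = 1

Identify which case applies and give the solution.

a=16, b=4, f(n)=5n^2. log_4(16) = 2. Since c=2 = 2, Case 2 applies: T(n) = Θ(n^log_b(a) · log n) = O(n^2 log n).

Answer: O(n^2 log n) - Case 2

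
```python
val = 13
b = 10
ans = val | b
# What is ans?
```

Trace:
`val = 13` → val = 13
`b = 10` → b = 10
`ans = val | b` → ans = 15
So ans = 15

Answer: 15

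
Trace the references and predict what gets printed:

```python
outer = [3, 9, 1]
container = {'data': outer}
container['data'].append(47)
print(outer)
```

Key concept: dict holds reference to list.
Step by step:
`outer = [3, 9, 1]` → outer = [3, 9, 1]
`container = {'data': outer}` → container = {'data': [3, 9, 1]}
`container['data'].append(47)` → outer = [3, 9, 1, 47]; container = {'data': [3, 9, 1, 47]}
`print(outer)` → prints [3, 9, 1, 47]

Answer: [3, 9, 1, 47]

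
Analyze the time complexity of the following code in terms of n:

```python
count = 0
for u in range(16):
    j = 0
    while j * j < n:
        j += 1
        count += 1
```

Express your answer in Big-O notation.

Each loop level contributes: 1 × √n. Multiplying the contributions gives O(√n).

Answer: O(√n)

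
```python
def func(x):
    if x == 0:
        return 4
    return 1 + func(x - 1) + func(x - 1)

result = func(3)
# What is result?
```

func(x) = 1 + 2·func(x-1), func(0)=4. Closed form: (4+1)·2^3 - 1 = 39.

Answer: 39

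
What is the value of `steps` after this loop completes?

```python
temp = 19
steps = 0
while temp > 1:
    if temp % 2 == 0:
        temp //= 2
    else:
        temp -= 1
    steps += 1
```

Steps to reduce 19 to 1
`steps` takes the values: 0 → 1 → 2 → 3 → 4 → 5 → 6

Answer: 6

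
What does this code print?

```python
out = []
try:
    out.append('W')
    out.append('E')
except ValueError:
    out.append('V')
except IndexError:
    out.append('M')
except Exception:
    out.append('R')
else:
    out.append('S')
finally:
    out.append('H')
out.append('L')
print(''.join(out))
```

Execution trace: 'W' (try body) → 'E' (try body, no exception) → 'S' (else) → 'H' (finally) → 'L' (after the try/except). Output: WESHL

Answer: WESHL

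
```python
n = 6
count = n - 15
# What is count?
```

Trace:
`n = 6` → n = 6
`count = n - 15` → count = -9
So count = -9

Answer: -9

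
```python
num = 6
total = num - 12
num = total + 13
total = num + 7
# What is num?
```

Trace:
`num = 6` → num = 6
`total = num - 12` → total = -6
`num = total + 13` → num = 7
`total = num + 7` → total = 14
So num = 7

Answer: 7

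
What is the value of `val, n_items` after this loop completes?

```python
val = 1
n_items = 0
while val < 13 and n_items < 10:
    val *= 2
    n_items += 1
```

Double until >= 13 or 10 iterations
`val, n_items` takes the values: (1, 0) → (2, 0) → (2, 1) → (4, 1) → (4, 2) → (8, 2) → (8, 3) → (16, 3) → (16, 4)

Answer: 16, 4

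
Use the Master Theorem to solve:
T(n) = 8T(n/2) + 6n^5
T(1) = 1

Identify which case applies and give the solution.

a=8, b=2, f(n)=6n^5. log_2(8) = 3. Since c=5 > 3 and the regularity condition holds (8(n/2)^5 = (8/2^5)n^5 with 8/2^5 < 1), Case 3 applies: T(n) = Θ(f(n)) = O(n^5).

Answer: O(n^5) - Case 3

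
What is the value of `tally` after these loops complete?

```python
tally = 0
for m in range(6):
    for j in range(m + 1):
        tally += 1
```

Triangle: 1 + 2 + ... + 6
`tally` takes the values: 0 → 1 → 2 → 3 → 4 → 5 → 6 → 7 → 8 → 9 → 10 → 11 → 12 → 13 → 14 → 15 → 16 → 17 → 18 → 19 → 20 → 21

Answer: 21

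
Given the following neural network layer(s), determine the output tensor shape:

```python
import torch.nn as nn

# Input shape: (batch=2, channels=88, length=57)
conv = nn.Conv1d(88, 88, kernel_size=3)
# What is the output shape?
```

Input: (2, 88, 57) -> Output: (2, 88, 55)

Answer: (2, 88, 55)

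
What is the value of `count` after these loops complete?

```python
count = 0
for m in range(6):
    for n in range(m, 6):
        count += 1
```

Upper triangle: 6 + 5 + ... + 1
`count` takes the values: 0 → 1 → 2 → 3 → 4 → 5 → 6 → 7 → 8 → 9 → 10 → 11 → 12 → 13 → 14 → 15 → 16 → 17 → 18 → 19 → 20 → 21

Answer: 21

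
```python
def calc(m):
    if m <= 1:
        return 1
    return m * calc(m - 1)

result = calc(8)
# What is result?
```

calc(8) = 8 * 7 * 6 * 5 * 4 * 3 * 2 * 1 = 40320

Answer: 40320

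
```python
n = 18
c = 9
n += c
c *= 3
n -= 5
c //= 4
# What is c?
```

Trace:
`n = 18` → n = 18
`c = 9` → c = 9
`n += c` → n = 27
`c *= 3` → c = 27
`n -= 5` → n = 22
`c //= 4` → c = 6
So c = 6

Answer: 6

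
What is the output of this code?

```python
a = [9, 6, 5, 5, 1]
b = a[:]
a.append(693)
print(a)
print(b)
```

Key concept: slice [:] creates copy.
Step by step:
`a = [9, 6, 5, 5, 1]` → a = [9, 6, 5, 5, 1]
`b = a[:]` → b = [9, 6, 5, 5, 1]
`a.append(693)` → a = [9, 6, 5, 5, 1, 693]
`print(a)` → prints [9, 6, 5, 5, 1, 693]
`print(b)` → prints [9, 6, 5, 5, 1]

Answer:
[9, 6, 5, 5, 1, 693]
[9, 6, 5, 5, 1]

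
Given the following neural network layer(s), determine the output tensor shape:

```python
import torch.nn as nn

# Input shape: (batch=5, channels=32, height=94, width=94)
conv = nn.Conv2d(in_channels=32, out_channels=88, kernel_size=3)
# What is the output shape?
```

Input: (5, 32, 94, 94) -> Output: (5, 88, 92, 92)

Answer: (5, 88, 92, 92)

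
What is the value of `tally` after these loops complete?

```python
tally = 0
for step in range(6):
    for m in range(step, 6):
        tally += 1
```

Upper triangle: 6 + 5 + ... + 1
`tally` takes the values: 0 → 1 → 2 → 3 → 4 → 5 → 6 → 7 → 8 → 9 → 10 → 11 → 12 → 13 → 14 → 15 → 16 → 17 → 18 → 19 → 20 → 21

Answer: 21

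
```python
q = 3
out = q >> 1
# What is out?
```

Trace:
`q = 3` → q = 3
`out = q >> 1` → out = 1
So out = 1

Answer: 1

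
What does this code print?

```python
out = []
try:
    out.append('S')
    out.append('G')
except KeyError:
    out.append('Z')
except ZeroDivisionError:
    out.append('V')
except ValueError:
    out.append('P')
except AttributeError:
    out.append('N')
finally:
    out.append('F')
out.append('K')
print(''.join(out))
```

Execution trace: 'S' (try body) → 'G' (try body, no exception) → 'F' (finally) → 'K' (after the try/except). Output: SGFK

Answer: SGFK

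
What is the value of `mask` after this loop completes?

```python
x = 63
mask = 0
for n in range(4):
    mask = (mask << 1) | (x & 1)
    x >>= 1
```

Reverse lowest 4 bits of 63
`mask` takes the values: 0 → 1 → 3 → 7 → 15

Answer: 15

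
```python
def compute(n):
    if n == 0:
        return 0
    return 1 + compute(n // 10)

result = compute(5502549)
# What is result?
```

Count of digits of 5502549: 7

Answer: 7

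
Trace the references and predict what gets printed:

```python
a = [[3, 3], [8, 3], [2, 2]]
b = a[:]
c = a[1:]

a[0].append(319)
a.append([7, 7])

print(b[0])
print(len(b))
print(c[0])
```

Key concept: slice with nested mutation.
Step by step:
`a = [[3, 3], [8, 3], [2, 2]]` → a = [[3, 3], [8, 3], [2, 2]]
`b = a[:]` → b = [[3, 3], [8, 3], [2, 2]]
`c = a[1:]` → c = [[8, 3], [2, 2]]
`a[0].append(319)` → a = [[3, 3, 319], [8, 3], [2, 2]]; b = [[3, 3, 319], [8, 3], [2, 2]]
`a.append([7, 7])` → a = [[3, 3, 319], [8, 3], [2, 2], [7, 7]]
`print(b[0])` → prints [3, 3, 319]
`print(len(b))` → prints 3
`print(c[0])` → prints [8, 3]

Answer:
[3, 3, 319]
3
[8, 3]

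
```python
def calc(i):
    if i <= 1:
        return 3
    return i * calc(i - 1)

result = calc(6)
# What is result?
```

calc(6) = 6 * 5 * 4 * 3 * 2 * 3 = 2160

Answer: 2160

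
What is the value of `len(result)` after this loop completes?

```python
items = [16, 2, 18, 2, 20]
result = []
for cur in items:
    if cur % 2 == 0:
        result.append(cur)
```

Count even numbers in [16, 2, 18, 2, 20]
`result` takes the values: [] → [16] → [16, 2] → [16, 2, 18] → [16, 2, 18, 2] → [16, 2, 18, 2, 20]
So `len(result)` = 5

Answer: 5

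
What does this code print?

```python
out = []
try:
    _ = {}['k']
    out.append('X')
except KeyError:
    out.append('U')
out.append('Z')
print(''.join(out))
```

Execution trace: 'U' (except KeyError) → 'Z' (after the try/except). Output: UZ

Answer: UZ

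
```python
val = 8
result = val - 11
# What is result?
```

Trace:
`val = 8` → val = 8
`result = val - 11` → result = -3
So result = -3

Answer: -3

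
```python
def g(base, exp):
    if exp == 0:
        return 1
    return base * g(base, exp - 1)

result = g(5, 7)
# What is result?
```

g(5, 7) = 5 * 5 * 5 * 5 * 5 * 5 * 5 = 78125

Answer: 78125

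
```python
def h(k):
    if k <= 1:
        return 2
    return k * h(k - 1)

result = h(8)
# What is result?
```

h(8) = 8 * 7 * 6 * 5 * 4 * 3 * 2 * 2 = 80640

Answer: 80640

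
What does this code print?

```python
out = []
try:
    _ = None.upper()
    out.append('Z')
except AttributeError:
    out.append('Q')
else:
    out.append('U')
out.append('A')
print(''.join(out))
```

Execution trace: 'Q' (except AttributeError) → 'A' (after the try/except). Output: QA

Answer: QA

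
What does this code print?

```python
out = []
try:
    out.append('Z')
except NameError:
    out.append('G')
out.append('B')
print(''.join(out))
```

Execution trace: 'Z' (try body, no exception) → 'B' (after the try/except). Output: ZB

Answer: ZB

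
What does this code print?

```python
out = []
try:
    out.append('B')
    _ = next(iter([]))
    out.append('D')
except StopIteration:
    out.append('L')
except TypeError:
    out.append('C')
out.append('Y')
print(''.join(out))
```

Execution trace: 'B' (try body) → 'L' (except StopIteration) → 'Y' (after the try/except). Output: BLY

Answer: BLY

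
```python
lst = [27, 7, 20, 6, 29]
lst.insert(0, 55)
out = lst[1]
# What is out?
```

Trace:
`lst = [27, 7, 20, 6, 29]` → lst = [27, 7, 20, 6, 29]
`lst.insert(0, 55)` → lst = [55, 27, 7, 20, 6, 29]
`out = lst[1]` → out = 27
So out = 27

Answer: 27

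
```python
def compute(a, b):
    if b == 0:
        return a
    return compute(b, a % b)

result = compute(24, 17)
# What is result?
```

compute(24, 17) -> compute(17, 7) -> compute(7, 3) -> compute(3, 1) -> compute(1, 0) -> 1

Answer: 1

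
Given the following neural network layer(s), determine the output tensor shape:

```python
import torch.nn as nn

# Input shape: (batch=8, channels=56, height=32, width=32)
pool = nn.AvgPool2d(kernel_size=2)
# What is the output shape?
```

Input: (8, 56, 32, 32) -> Output: (8, 56, 16, 16)

Answer: (8, 56, 16, 16)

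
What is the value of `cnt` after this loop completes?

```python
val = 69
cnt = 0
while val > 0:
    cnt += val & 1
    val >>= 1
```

Count set bits in 69 (binary: 0b1000101)
`cnt` takes the values: 0 → 1 → 2 → 3

Answer: 3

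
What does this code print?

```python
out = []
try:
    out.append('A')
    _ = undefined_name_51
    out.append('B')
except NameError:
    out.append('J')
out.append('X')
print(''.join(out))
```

Execution trace: 'A' (try body) → 'J' (except NameError) → 'X' (after the try/except). Output: AJX

Answer: AJX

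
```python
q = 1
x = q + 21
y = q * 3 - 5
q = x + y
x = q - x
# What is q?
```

Trace:
`q = 1` → q = 1
`x = q + 21` → x = 22
`y = q * 3 - 5` → y = -2
`q = x + y` → q = 20
`x = q - x` → x = -2
So q = 20

Answer: 20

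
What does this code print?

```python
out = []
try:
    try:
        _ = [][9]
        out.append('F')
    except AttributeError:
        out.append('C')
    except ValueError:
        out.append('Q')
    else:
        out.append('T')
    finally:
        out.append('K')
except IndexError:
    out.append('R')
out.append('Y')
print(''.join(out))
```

Execution trace: 'K' (finally) → 'R' (outer except IndexError) → 'Y' (after the try/except). Output: KRY

Answer: KRY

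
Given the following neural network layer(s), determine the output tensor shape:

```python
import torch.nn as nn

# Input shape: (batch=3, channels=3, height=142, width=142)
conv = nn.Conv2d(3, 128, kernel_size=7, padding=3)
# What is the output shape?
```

Input: (3, 3, 142, 142) -> Output: (3, 128, 142, 142)

Answer: (3, 128, 142, 142)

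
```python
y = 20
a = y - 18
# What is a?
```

Trace:
`y = 20` → y = 20
`a = y - 18` → a = 2
So a = 2

Answer: 2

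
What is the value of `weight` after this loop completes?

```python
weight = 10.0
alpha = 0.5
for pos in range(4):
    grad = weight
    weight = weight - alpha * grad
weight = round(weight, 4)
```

Gradient descent: w = 10.0 * (1 - 0.5)^4
`weight` takes the values: 10.0 → 5.0 → 2.5 → 1.25 → 0.625

Answer: 0.625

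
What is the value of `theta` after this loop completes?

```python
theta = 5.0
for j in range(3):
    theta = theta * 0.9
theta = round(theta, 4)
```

Exponential decay: 5.0 * 0.9^3
`theta` takes the values: 5.0 → 4.5 → 4.05 → 3.645

Answer: 3.645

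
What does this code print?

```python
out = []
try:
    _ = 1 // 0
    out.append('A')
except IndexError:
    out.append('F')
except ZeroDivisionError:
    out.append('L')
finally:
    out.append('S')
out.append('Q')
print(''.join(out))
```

Execution trace: 'L' (except ZeroDivisionError) → 'S' (finally) → 'Q' (after the try/except). Output: LSQ

Answer: LSQ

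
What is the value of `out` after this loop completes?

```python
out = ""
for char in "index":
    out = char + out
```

Reverse 'index'
`out` takes the values: "" → "i" → "ni" → "dni" → "edni" → "xedni"

Answer: "xedni"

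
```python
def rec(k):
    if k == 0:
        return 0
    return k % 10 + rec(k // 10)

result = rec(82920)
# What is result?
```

Sum of digits of 82920: 0 + 2 + 9 + 2 + 8 = 21

Answer: 21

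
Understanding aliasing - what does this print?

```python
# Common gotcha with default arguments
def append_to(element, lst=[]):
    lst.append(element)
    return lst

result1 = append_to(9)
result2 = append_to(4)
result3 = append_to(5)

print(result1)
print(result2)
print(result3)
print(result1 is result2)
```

Key concept: mutable default argument gotcha.
Step by step:
`result1 = append_to(9)` → result1 = [9]
`result2 = append_to(4)` → result1 = [9, 4] (same object as result2); result2 = [9, 4] (same object as result1)
`result3 = append_to(5)` → result1 = [9, 4, 5] (same object as result2, result3); result2 = [9, 4, 5] (same object as result1, result3); result3 = [9, 4, 5] (same object as result1, result2)
`print(result1)` → prints [9, 4, 5]
`print(result2)` → prints [9, 4, 5]
`print(result3)` → prints [9, 4, 5]
`print(result1 is result2)` → prints True

Answer:
[9, 4, 5]
[9, 4, 5]
[9, 4, 5]
True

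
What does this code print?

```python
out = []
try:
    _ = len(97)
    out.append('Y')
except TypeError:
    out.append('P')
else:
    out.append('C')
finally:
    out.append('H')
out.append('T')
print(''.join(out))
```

Execution trace: 'P' (except TypeError) → 'H' (finally) → 'T' (after the try/except). Output: PHT

Answer: PHT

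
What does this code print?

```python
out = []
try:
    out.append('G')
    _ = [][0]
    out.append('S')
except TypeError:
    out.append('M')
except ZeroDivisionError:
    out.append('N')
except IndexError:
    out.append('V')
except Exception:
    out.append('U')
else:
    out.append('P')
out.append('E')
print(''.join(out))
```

Execution trace: 'G' (try body) → 'V' (except IndexError) → 'E' (after the try/except). Output: GVE

Answer: GVE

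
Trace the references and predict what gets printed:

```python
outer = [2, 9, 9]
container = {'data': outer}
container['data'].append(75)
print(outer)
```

Key concept: dict holds reference to list.
Step by step:
`outer = [2, 9, 9]` → outer = [2, 9, 9]
`container = {'data': outer}` → container = {'data': [2, 9, 9]}
`container['data'].append(75)` → outer = [2, 9, 9, 75]; container = {'data': [2, 9, 9, 75]}
`print(outer)` → prints [2, 9, 9, 75]

Answer: [2, 9, 9, 75]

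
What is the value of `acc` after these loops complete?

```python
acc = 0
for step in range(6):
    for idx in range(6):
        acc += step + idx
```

Sum of all step+idx for step,idx in 6x6
`acc` takes the values: 0 → 1 → 3 → 6 → 10 → 15 → 16 → 18 → 21 → 25 → 30 → 36 → 38 → 41 → 45 → 50 → 56 → 63 → 66 → 70 → 75 → 81 → 88 → 96 → 100 → 105 → 111 → 118 → 126 → 135 → 140 → 146 → 153 → 161 → 170 → 180

Answer: 180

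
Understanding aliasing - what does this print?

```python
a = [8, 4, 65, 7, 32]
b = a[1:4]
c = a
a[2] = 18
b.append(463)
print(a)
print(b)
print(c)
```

Key concept: slice vs alias.
Step by step:
`a = [8, 4, 65, 7, 32]` → a = [8, 4, 65, 7, 32]
`b = a[1:4]` → b = [4, 65, 7]
`c = a` → c = [8, 4, 65, 7, 32] (same object as a)
`a[2] = 18` → a = [8, 4, 18, 7, 32] (same object as c); c = [8, 4, 18, 7, 32] (same object as a)
`b.append(463)` → b = [4, 65, 7, 463]
`print(a)` → prints [8, 4, 18, 7, 32]
`print(b)` → prints [4, 65, 7, 463]
`print(c)` → prints [8, 4, 18, 7, 32]

Answer:
[8, 4, 18, 7, 32]
[4, 65, 7, 463]
[8, 4, 18, 7, 32]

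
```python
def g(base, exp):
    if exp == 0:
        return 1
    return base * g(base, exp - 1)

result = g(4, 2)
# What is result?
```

g(4, 2) = 4 * 4 = 16

Answer: 16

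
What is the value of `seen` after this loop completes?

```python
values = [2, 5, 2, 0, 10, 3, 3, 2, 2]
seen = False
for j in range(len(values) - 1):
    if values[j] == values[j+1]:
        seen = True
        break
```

Check consecutive duplicates in [2, 5, 2, 0, 10, 3, 3, 2, 2]
`seen` takes the values: False → True

Answer: True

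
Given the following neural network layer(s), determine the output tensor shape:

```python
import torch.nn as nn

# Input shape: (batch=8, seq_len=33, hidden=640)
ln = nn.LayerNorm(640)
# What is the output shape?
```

Input: (8, 33, 640) -> Output: (8, 33, 640)

Answer: (8, 33, 640)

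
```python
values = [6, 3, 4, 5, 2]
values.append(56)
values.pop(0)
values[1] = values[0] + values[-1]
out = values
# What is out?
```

Trace:
`values = [6, 3, 4, 5, 2]` → values = [6, 3, 4, 5, 2]
`values.append(56)` → values = [6, 3, 4, 5, 2, 56]
`values.pop(0)` → values = [3, 4, 5, 2, 56]
`values[1] = values[0] + values[-1]` → values = [3, 59, 5, 2, 56]
`out = values` → out = [3, 59, 5, 2, 56]
So out = [3, 59, 5, 2, 56]

Answer: [3, 59, 5, 2, 56]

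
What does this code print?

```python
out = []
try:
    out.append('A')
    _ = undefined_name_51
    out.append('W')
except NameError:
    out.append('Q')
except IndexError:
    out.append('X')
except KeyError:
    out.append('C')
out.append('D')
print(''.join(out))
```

Execution trace: 'A' (try body) → 'Q' (except NameError) → 'D' (after the try/except). Output: AQD

Answer: AQD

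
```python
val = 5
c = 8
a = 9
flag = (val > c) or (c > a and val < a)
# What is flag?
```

Trace:
`val = 5` → val = 5
`c = 8` → c = 8
`a = 9` → a = 9
`flag = (val > c) or (c > a and val < a)` → flag = False
So flag = False

Answer: False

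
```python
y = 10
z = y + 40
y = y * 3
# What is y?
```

Trace:
`y = 10` → y = 10
`z = y + 40` → z = 50
`y = y * 3` → y = 30
So y = 30

Answer: 30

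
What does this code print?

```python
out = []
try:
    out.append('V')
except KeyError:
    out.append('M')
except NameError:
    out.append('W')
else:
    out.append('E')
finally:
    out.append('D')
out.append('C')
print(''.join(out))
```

Execution trace: 'V' (try body, no exception) → 'E' (else) → 'D' (finally) → 'C' (after the try/except). Output: VEDC

Answer: VEDC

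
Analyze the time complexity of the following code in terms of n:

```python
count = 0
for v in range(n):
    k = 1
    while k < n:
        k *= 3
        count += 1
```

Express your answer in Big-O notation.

Each loop level contributes: n × log n. Multiplying the contributions gives O(n log n).

Answer: O(n log n)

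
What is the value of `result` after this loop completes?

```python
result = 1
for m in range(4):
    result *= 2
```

2^4 = 16
`result` takes the values: 1 → 2 → 4 → 8 → 16

Answer: 16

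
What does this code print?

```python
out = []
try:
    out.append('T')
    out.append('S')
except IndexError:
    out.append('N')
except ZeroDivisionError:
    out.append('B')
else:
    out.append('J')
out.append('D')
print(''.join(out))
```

Execution trace: 'T' (try body) → 'S' (try body, no exception) → 'J' (else) → 'D' (after the try/except). Output: TSJD

Answer: TSJD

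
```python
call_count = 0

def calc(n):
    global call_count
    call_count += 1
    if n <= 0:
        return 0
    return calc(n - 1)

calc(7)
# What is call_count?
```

Linear recursion stepping by 1: 8 calls from n=7 down to ≤0.

Answer: 8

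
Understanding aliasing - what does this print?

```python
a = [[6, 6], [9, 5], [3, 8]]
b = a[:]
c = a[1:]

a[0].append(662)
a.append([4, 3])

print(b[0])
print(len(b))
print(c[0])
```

Key concept: slice with nested mutation.
Step by step:
`a = [[6, 6], [9, 5], [3, 8]]` → a = [[6, 6], [9, 5], [3, 8]]
`b = a[:]` → b = [[6, 6], [9, 5], [3, 8]]
`c = a[1:]` → c = [[9, 5], [3, 8]]
`a[0].append(662)` → a = [[6, 6, 662], [9, 5], [3, 8]]; b = [[6, 6, 662], [9, 5], [3, 8]]
`a.append([4, 3])` → a = [[6, 6, 662], [9, 5], [3, 8], [4, 3]]
`print(b[0])` → prints [6, 6, 662]
`print(len(b))` → prints 3
`print(c[0])` → prints [9, 5]

Answer:
[6, 6, 662]
3
[9, 5]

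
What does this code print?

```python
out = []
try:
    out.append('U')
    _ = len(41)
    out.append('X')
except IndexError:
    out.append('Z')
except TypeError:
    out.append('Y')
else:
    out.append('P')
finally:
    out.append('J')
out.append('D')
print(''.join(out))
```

Execution trace: 'U' (try body) → 'Y' (except TypeError) → 'J' (finally) → 'D' (after the try/except). Output: UYJD

Answer: UYJD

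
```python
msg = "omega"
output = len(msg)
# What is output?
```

Trace:
`msg = "omega"` → msg = 'omega'
`output = len(msg)` → output = 5
So output = 5

Answer: 5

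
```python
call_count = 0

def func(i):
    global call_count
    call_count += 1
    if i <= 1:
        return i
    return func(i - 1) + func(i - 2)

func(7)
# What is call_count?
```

Calls(i) = 1 + Calls(i-1) + Calls(i-2); Calls(0)=Calls(1)=1. For i=7 this gives 41.

Answer: 41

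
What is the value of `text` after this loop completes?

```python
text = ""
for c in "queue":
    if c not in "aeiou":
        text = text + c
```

Remove vowels from 'queue'
`text` takes the values: "" → "q"

Answer: "q"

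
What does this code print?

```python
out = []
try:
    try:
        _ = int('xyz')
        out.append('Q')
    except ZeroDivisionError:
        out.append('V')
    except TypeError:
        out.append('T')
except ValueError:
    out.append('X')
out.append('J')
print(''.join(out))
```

Execution trace: 'X' (outer except ValueError) → 'J' (after the try/except). Output: XJ

Answer: XJ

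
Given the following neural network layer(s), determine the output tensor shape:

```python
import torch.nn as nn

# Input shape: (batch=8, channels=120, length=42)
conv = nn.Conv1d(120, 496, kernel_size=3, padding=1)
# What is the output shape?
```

Input: (8, 120, 42) -> Output: (8, 496, 42)

Answer: (8, 496, 42)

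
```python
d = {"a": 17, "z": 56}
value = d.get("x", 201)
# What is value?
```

Trace:
`d = {"a": 17, "z": 56}` → d = {'a': 17, 'z': 56}
`value = d.get("x", 201)` → value = 201
So value = 201

Answer: 201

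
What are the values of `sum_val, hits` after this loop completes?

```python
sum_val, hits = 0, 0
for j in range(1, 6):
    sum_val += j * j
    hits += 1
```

Sum of squares and count
`sum_val, hits` takes the values: (0, 0) → (1, 0) → (1, 1) → (5, 1) → (5, 2) → (14, 2) → (14, 3) → (30, 3) → (30, 4) → (55, 4) → (55, 5)

Answer: 55, 5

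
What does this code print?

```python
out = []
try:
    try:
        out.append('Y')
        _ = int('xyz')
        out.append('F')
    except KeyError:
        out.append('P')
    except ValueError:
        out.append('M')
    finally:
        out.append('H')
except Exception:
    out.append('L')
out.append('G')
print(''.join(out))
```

Execution trace: 'Y' (inner try body) → 'M' (inner except ValueError) → 'H' (inner finally) → 'G' (after the try/except). Output: YMHG

Answer: YMHG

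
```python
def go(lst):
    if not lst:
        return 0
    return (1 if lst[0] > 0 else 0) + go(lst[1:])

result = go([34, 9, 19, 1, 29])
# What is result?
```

Count of positive elements in [34, 9, 19, 1, 29] = 5

Answer: 5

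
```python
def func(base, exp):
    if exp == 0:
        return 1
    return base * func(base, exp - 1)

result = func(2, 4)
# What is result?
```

func(2, 4) = 2 * 2 * 2 * 2 = 16

Answer: 16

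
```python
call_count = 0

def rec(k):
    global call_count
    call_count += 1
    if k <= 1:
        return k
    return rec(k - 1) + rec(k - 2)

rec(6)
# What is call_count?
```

Calls(k) = 1 + Calls(k-1) + Calls(k-2); Calls(0)=Calls(1)=1. For k=6 this gives 25.

Answer: 25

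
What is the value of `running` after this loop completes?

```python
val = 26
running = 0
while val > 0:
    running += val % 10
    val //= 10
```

Sum digits of 26
`running` takes the values: 0 → 6 → 8

Answer: 8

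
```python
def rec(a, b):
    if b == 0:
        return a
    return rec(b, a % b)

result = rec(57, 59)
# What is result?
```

rec(57, 59) -> rec(59, 57) -> rec(57, 2) -> rec(2, 1) -> rec(1, 0) -> 1

Answer: 1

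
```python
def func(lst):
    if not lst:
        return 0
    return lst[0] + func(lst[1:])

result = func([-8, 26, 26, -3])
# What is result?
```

(-8) + 26 + 26 + (-3) + 0 = 41

Answer: 41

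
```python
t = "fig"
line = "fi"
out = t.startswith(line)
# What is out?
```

Trace:
`t = "fig"` → t = 'fig'
`line = "fi"` → line = 'fi'
`out = t.startswith(line)` → out = True
So out = True

Answer: True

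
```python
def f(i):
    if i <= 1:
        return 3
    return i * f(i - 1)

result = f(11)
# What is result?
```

f(11) = 11 * 10 * 9 * 8 * 7 * 6 * 5 * 4 * 3 * 2 * 3 = 119750400

Answer: 119750400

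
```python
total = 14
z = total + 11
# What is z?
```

Trace:
`total = 14` → total = 14
`z = total + 11` → z = 25
So z = 25

Answer: 25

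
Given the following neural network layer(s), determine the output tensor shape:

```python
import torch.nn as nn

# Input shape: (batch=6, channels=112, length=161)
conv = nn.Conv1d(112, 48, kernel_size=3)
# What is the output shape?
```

Input: (6, 112, 161) -> Output: (6, 48, 159)

Answer: (6, 48, 159)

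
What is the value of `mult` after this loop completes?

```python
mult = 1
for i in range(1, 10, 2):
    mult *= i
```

Product of 1, 3, 5, ... up to 9
`mult` takes the values: 1 → 3 → 15 → 105 → 945

Answer: 945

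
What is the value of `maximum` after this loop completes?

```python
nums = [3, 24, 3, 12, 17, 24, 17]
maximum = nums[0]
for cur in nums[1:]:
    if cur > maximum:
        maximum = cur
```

Maximum of [3, 24, 3, 12, 17, 24, 17]
`maximum` takes the values: 3 → 24

Answer: 24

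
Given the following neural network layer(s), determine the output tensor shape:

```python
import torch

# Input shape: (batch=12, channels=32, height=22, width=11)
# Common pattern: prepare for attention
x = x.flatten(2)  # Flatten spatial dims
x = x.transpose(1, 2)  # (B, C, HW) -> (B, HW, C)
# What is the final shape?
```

Input: (12, 32, 22, 11) -> after flatten(2): (12, 32, 242) -> Output: (12, 242, 32)

Answer: (12, 242, 32)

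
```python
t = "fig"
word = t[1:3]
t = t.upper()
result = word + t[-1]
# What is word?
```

Trace:
`t = "fig"` → t = 'fig'
`word = t[1:3]` → word = 'ig'
`t = t.upper()` → t = 'FIG'
`result = word + t[-1]` → result = 'igG'
So word = 'ig'

Answer: 'ig'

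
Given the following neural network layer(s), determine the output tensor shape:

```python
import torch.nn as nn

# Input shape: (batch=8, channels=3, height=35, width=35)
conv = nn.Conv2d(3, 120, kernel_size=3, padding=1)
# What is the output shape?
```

Input: (8, 3, 35, 35) -> Output: (8, 120, 35, 35)

Answer: (8, 120, 35, 35)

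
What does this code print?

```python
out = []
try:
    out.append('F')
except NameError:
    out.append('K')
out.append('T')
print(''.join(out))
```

Execution trace: 'F' (try body, no exception) → 'T' (after the try/except). Output: FT

Answer: FT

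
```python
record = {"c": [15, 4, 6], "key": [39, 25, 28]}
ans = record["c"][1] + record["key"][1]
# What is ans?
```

Trace:
`record = {"c": [15, 4, 6], "key": [39, 25, 28]}` → record = {'c': [15, 4, 6], 'key': [39, 25, 28]}
`ans = record["c"][1] + record["key"][1]` → ans = 29
So ans = 29

Answer: 29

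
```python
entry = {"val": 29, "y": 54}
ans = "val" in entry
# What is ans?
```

Trace:
`entry = {"val": 29, "y": 54}` → entry = {'val': 29, 'y': 54}
`ans = "val" in entry` → ans = True
So ans = True

Answer: True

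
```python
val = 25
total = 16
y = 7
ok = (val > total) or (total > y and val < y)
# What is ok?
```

Trace:
`val = 25` → val = 25
`total = 16` → total = 16
`y = 7` → y = 7
`ok = (val > total) or (total > y and val < y)` → ok = True
So ok = True

Answer: True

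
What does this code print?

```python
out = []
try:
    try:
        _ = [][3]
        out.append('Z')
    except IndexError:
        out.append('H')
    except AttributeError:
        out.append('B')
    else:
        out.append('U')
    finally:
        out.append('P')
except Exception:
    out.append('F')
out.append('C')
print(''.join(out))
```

Execution trace: 'H' (inner except IndexError) → 'P' (inner finally) → 'C' (after the try/except). Output: HPC

Answer: HPC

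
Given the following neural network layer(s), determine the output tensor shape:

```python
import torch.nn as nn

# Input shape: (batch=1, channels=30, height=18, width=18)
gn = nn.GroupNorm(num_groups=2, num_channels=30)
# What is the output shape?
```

Input: (1, 30, 18, 18) -> Output: (1, 30, 18, 18)

Answer: (1, 30, 18, 18)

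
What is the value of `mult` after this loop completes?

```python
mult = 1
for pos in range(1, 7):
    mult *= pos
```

6! = 720
`mult` takes the values: 1 → 2 → 6 → 24 → 120 → 720

Answer: 720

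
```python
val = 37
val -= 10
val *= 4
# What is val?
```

Trace:
`val = 37` → val = 37
`val -= 10` → val = 27
`val *= 4` → val = 108
So val = 108

Answer: 108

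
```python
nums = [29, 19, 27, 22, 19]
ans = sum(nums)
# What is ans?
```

Trace:
`nums = [29, 19, 27, 22, 19]` → nums = [29, 19, 27, 22, 19]
`ans = sum(nums)` → ans = 116
So ans = 116

Answer: 116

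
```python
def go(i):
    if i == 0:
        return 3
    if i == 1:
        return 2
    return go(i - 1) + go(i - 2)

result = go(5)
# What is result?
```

Build up from base cases: go(0)=3, go(1)=2, go(2)=5, go(3)=7, go(4)=12, go(5)=19

Answer: 19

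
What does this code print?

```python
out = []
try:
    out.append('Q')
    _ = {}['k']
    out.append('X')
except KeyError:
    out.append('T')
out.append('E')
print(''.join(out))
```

Execution trace: 'Q' (try body) → 'T' (except KeyError) → 'E' (after the try/except). Output: QTE

Answer: QTE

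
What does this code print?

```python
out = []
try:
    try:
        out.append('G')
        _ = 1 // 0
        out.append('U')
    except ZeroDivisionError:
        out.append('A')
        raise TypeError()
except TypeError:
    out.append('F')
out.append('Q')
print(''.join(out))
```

Execution trace: 'G' (inner try body) → 'A' (inner except ZeroDivisionError) → 'F' (outer except TypeError) → 'Q' (after the try/except). Output: GAFQ

Answer: GAFQ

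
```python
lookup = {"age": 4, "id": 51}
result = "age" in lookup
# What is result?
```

Trace:
`lookup = {"age": 4, "id": 51}` → lookup = {'age': 4, 'id': 51}
`result = "age" in lookup` → result = True
So result = True

Answer: True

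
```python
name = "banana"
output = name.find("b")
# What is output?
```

Trace:
`name = "banana"` → name = 'banana'
`output = name.find("b")` → output = 0
So output = 0

Answer: 0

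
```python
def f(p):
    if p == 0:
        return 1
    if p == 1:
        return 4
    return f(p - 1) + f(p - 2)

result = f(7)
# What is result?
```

Build up from base cases: f(0)=1, f(1)=4, f(2)=5, f(3)=9, f(4)=14, f(5)=23, f(6)=37, ..., f(7)=60

Answer: 60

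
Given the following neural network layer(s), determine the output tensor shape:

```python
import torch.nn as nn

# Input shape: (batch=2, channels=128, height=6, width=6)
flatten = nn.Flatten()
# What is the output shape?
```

Input: (2, 128, 6, 6) -> Output: (2, 4608)

Answer: (2, 4608)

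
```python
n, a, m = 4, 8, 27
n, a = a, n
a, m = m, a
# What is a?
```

Trace:
`n, a, m = 4, 8, 27` → n = 4; a = 8; m = 27
`n, a = a, n` → n = 8; a = 4
`a, m = m, a` → a = 27; m = 4
So a = 27

Answer: 27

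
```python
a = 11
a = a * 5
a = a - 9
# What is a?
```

Trace:
`a = 11` → a = 11
`a = a * 5` → a = 55
`a = a - 9` → a = 46
So a = 46

Answer: 46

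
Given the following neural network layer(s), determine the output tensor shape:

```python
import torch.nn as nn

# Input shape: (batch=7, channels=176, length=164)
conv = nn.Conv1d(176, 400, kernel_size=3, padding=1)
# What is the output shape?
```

Input: (7, 176, 164) -> Output: (7, 400, 164)

Answer: (7, 400, 164)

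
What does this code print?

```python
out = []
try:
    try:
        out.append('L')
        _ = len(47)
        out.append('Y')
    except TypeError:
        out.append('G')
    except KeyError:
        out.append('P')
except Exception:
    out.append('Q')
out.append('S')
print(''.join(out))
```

Execution trace: 'L' (inner try body) → 'G' (inner except TypeError) → 'S' (after the try/except). Output: LGS

Answer: LGS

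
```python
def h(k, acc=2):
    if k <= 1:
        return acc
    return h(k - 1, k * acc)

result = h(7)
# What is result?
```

Accumulator trace (n, acc): (7, 2) -> (6, 14) -> (5, 84) -> (4, 420) -> (3, 1680) -> (2, 5040) -> (1, 10080) -> return 10080

Answer: 10080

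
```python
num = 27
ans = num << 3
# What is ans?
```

Trace:
`num = 27` → num = 27
`ans = num << 3` → ans = 216
So ans = 216

Answer: 216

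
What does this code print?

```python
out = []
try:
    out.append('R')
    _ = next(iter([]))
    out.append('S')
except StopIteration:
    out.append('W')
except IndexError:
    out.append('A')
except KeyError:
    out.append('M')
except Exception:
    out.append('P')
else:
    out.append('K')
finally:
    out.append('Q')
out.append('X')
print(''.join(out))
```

Execution trace: 'R' (try body) → 'W' (except StopIteration) → 'Q' (finally) → 'X' (after the try/except). Output: RWQX

Answer: RWQX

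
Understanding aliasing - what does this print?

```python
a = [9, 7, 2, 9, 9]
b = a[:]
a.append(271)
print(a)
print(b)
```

Key concept: slice [:] creates copy.
Step by step:
`a = [9, 7, 2, 9, 9]` → a = [9, 7, 2, 9, 9]
`b = a[:]` → b = [9, 7, 2, 9, 9]
`a.append(271)` → a = [9, 7, 2, 9, 9, 271]
`print(a)` → prints [9, 7, 2, 9, 9, 271]
`print(b)` → prints [9, 7, 2, 9, 9]

Answer:
[9, 7, 2, 9, 9, 271]
[9, 7, 2, 9, 9]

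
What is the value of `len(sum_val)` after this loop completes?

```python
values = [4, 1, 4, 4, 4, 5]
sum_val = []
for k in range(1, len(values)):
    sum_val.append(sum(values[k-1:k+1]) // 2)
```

Number of 2-element averages
`sum_val` takes the values: [] → [2] → [2, 2] → [2, 2, 4] → [2, 2, 4, 4] → [2, 2, 4, 4, 4]
So `len(sum_val)` = 5

Answer: 5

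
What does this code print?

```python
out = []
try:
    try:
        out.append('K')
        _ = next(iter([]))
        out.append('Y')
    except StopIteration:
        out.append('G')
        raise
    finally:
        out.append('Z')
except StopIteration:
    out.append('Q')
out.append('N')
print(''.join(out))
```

Execution trace: 'K' (inner try body) → 'G' (inner except StopIteration) → 'Z' (inner finally) → 'Q' (outer except StopIteration) → 'N' (after the try/except). Output: KGZQN

Answer: KGZQN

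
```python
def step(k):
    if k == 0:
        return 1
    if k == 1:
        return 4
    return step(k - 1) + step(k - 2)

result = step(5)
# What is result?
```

Build up from base cases: step(0)=1, step(1)=4, step(2)=5, step(3)=9, step(4)=14, step(5)=23

Answer: 23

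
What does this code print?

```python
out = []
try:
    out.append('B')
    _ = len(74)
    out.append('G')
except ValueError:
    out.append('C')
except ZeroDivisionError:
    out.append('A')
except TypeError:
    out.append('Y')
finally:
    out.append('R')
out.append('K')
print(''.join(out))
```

Execution trace: 'B' (try body) → 'Y' (except TypeError) → 'R' (finally) → 'K' (after the try/except). Output: BYRK

Answer: BYRK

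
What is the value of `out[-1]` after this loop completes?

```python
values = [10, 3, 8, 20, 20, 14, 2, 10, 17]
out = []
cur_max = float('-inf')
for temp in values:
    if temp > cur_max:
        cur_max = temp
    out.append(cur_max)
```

Running max ends at 20
`out` takes the values: [] → [10] → [10, 10] → [10, 10, 10] → [10, 10, 10, 20] → [10, 10, 10, 20, 20] → [10, 10, 10, 20, 20, 20] → [10, 10, 10, 20, 20, 20, 20] → [10, 10, 10, 20, 20, 20, 20, 20] → [10, 10, 10, 20, 20, 20, 20, 20, 20]
So `out[-1]` = 20

Answer: 20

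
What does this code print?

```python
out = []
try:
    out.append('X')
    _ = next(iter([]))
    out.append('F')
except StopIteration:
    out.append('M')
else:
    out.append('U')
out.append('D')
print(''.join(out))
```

Execution trace: 'X' (try body) → 'M' (except StopIteration) → 'D' (after the try/except). Output: XMD

Answer: XMD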